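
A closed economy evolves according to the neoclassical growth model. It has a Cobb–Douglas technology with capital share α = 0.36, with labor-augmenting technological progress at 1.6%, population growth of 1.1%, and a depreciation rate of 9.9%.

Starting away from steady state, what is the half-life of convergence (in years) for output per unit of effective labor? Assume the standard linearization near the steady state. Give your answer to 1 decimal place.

t_½ ≈ 8.6 years

Near the steady state the convergence rate is λ = (1 − α)(n + g + δ).
λ = (1 − 0.36) × 0.126 = 0.64 × 0.126 = 0.08064
Half-life = ln 2 / λ = 0.6931 / 0.08064 ≈ 8.59 years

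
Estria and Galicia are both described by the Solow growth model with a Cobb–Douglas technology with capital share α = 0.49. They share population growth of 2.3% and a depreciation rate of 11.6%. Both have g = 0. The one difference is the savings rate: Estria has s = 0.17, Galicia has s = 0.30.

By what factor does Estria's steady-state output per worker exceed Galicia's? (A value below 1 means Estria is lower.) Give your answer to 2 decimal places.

y*_E / y*_G ≈ 0.58

Steady-state y* = [s/(n + δ)]^(α/(1−α)), so the ratio is [ (s_E/(n + δ)_E) / (s_G/(n + δ)_G) ]^0.9608.
s_E/(n + δ)_E = 0.17/0.139 = 1.2230; s_G/(n + δ)_G = 0.30/0.139 = 2.1583.
Ratio = (1.2230/2.1583)^0.9608 = 0.5666^0.9608 ≈ 0.5794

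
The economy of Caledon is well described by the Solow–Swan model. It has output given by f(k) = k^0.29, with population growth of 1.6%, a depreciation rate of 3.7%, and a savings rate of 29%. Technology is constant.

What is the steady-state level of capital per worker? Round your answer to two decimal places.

Steady state requires s·f(k) = (n + δ)·k, i.e. s·k^α = (n + δ)·k.
Dividing both sides by k: k^(1−α) = s / (n + δ).
k^0.71 = 0.29 / (0.016 + 0.037) = 0.29 / 0.053 = 5.4717
k* = 5.4717^(1/0.71) ≈ 10.9549

k* ≈ 10.95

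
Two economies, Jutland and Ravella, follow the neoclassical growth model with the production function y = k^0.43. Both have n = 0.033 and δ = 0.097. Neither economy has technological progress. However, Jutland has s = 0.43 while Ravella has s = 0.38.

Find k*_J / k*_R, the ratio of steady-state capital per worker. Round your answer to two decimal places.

k*_J / k*_R ≈ 1.24

Steady-state k* = [s/(n + δ)]^(1/(1−α)), so the ratio is [ (s_J/(n + δ)_J) / (s_R/(n + δ)_R) ]^1.7544.
s_J/(n + δ)_J = 0.43/0.130 = 3.3077; s_R/(n + δ)_R = 0.38/0.130 = 2.9231.
Ratio = (3.3077/2.9231)^1.7544 = 1.1316^1.7544 ≈ 1.2422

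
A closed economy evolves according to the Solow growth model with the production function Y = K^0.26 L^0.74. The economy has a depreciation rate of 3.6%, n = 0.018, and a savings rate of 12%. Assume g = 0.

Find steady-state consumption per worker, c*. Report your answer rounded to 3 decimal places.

c* = 1.165

In steady state, investment equals break-even investment: s·k^α = (n + δ)·k.
Dividing both sides by k: k^(1−α) = s / (n + δ).
k^0.74 = 0.12 / (0.018 + 0.036) = 0.12 / 0.054 = 2.2222
k* = 2.2222^(1/0.74) ≈ 2.9419
y* = (k*)^α = 2.9419^0.26 ≈ 1.3239
c* = (1 − s)·y* = (1 − 0.12) × 1.3239 ≈ 1.1650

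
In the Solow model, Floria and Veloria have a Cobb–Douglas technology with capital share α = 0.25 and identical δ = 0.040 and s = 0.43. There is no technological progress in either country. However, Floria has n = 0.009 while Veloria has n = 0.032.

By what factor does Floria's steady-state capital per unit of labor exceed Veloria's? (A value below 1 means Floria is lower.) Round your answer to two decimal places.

Steady-state k* = [s/(n + δ)]^(1/(1−α)), so the ratio is [ (s_F/(n + δ)_F) / (s_V/(n + δ)_V) ]^1.3333.
s_F/(n + δ)_F = 0.43/0.049 = 8.7755; s_V/(n + δ)_V = 0.43/0.072 = 5.9722.
Ratio = (8.7755/5.9722)^1.3333 = 1.4694^1.3333 ≈ 1.6705

k*_F / k*_V ≈ 1.67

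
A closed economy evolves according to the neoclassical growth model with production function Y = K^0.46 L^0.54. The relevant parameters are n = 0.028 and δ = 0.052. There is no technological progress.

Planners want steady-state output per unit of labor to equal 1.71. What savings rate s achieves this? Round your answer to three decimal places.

s ≈ 0.150

At the steady state, Δk = 0, so s·k^α = (n + δ)·k.
Since y* = [s/(n + δ)]^(α/(1−α)), we have s/(n + δ) = (y*)^((1−α)/α) = 1.71^1.1739 = 1.8772.
Therefore s = 1.8772 × (n + δ) = 1.8772 × 0.080 = 0.1502.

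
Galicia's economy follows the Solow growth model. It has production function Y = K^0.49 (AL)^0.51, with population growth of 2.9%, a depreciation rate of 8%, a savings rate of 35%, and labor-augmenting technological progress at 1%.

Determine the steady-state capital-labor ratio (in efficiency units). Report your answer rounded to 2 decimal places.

In steady state, investment equals break-even investment: s·k^α = (n + g + δ)·k.
Dividing both sides by k: k^(1−α) = s / (n + g + δ).
k^0.51 = 0.35 / (0.029 + 0.010 + 0.080) = 0.35 / 0.119 = 2.9412
k* = 2.9412^(1/0.51) ≈ 8.2923

k* = 8.29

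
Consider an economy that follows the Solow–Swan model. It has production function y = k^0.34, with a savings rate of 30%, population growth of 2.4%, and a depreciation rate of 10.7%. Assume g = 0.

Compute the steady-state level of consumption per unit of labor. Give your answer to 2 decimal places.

c* = 1.07

In steady state, investment equals break-even investment: s·k^α = (n + δ)·k.
Dividing both sides by k: k^(1−α) = s / (n + δ).
k^0.66 = 0.30 / (0.024 + 0.107) = 0.30 / 0.131 = 2.2901
k* = 2.2901^(1/0.66) ≈ 3.5094
y* = (k*)^α = 3.5094^0.34 ≈ 1.5324
c* = (1 − s)·y* = (1 − 0.30) × 1.5324 ≈ 1.0727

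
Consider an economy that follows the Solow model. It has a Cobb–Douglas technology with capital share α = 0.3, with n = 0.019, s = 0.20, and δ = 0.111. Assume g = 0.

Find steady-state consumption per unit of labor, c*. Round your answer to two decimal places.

Steady state requires s·f(k) = (n + δ)·k, i.e. s·k^α = (n + δ)·k.
Dividing both sides by k: k^(1−α) = s / (n + δ).
k^0.7 = 0.20 / (0.019 + 0.111) = 0.20 / 0.130 = 1.5385
k* = 1.5385^(1/0.7) ≈ 1.8505
y* = (k*)^α = 1.8505^0.3 ≈ 1.2028
c* = (1 − s)·y* = (1 − 0.20) × 1.2028 ≈ 0.9622

c* = 0.96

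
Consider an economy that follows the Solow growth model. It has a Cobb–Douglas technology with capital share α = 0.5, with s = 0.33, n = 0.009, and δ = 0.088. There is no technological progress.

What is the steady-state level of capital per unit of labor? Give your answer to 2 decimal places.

Steady state requires s·f(k) = (n + δ)·k, i.e. s·k^α = (n + δ)·k.
Rearranging, k^(1−α) = s / (n + δ).
k^0.5 = 0.33 / (0.009 + 0.088) = 0.33 / 0.097 = 3.4021
k* = 3.4021^(1/0.5) ≈ 11.5743

k* = 11.57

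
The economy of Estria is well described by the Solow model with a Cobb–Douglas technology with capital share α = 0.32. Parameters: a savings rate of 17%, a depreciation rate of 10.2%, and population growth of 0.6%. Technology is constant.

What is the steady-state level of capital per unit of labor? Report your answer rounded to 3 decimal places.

In steady state, investment equals break-even investment: s·k^α = (n + δ)·k.
Rearranging, k^(1−α) = s / (n + δ).
k^0.68 = 0.17 / (0.006 + 0.102) = 0.17 / 0.108 = 1.5741
k* = 1.5741^(1/0.68) ≈ 1.9487

k* ≈ 1.949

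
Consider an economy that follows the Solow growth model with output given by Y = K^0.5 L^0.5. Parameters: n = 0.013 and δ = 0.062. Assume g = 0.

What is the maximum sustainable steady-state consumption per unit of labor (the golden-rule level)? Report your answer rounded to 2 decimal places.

At the golden rule, f'(k) = n + δ, so α·k^(α−1) = n + δ and k_gold = (α/(n + δ))^(1/(1−α)).
k_gold = (0.5/0.075)^(1/0.5) = 6.6667^2 ≈ 44.4449
c_gold = f(k_gold) − (n + δ)·k_gold = 6.6667 − 0.075×44.4449 ≈ 3.3333

c_gold ≈ 3.33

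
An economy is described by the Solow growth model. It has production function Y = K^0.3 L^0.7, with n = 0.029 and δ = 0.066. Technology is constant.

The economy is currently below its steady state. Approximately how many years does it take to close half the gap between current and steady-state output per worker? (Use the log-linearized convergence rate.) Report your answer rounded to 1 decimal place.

half-life ≈ 10.4 years

Near the steady state the convergence rate is λ = (1 − α)(n + δ).
λ = (1 − 0.3) × 0.095 = 0.7 × 0.095 = 0.0665
Half-life = ln 2 / λ = 0.6931 / 0.0665 ≈ 10.42 years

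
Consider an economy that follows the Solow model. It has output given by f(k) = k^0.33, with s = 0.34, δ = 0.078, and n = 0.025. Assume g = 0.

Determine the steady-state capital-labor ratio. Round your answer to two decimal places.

In steady state, investment equals break-even investment: s·k^α = (n + δ)·k.
Dividing both sides by k: k^(1−α) = s / (n + δ).
k^0.67 = 0.34 / (0.025 + 0.078) = 0.34 / 0.103 = 3.3010
k* = 3.3010^(1/0.67) ≈ 5.9443

k* = 5.94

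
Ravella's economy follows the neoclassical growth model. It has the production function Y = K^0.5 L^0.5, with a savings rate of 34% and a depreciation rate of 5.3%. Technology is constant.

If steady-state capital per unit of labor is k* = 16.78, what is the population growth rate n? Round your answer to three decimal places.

At the steady state, Δk = 0, so s·k^α = (n + δ)·k.
So s / (n + δ) = (k*)^(1−α) = 16.78^0.5 = 4.0963.
Therefore n + δ = s / 4.0963 = 0.34 / 4.0963 = 0.0830, so n = 0.0830 − 0.053 = 0.0300.

n ≈ 0.030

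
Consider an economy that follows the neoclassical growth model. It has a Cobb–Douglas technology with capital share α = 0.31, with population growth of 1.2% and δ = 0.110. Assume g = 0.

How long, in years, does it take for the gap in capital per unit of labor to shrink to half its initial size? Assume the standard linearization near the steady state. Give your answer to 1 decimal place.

about 8.2 years

Near the steady state the convergence rate is λ = (1 − α)(n + δ).
λ = (1 − 0.31) × 0.122 = 0.69 × 0.122 = 0.08418
Half-life = ln 2 / λ = 0.6931 / 0.08418 ≈ 8.23 years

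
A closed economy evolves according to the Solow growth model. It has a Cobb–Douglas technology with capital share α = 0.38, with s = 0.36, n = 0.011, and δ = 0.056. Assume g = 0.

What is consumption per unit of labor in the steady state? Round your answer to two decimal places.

Steady state requires s·f(k) = (n + δ)·k, i.e. s·k^α = (n + δ)·k.
Dividing both sides by k: k^(1−α) = s / (n + δ).
k^0.62 = 0.36 / (0.011 + 0.056) = 0.36 / 0.067 = 5.3731
k* = 5.3731^(1/0.62) ≈ 15.0585
y* = (k*)^α = 15.0585^0.38 ≈ 2.8026
c* = (1 − s)·y* = (1 − 0.36) × 2.8026 ≈ 1.7937

c* ≈ 1.79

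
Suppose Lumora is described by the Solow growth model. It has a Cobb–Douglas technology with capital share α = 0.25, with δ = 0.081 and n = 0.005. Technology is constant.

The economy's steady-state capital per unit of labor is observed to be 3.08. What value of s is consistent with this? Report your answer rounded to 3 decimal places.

s ≈ 0.200

Steady state requires s·f(k) = (n + δ)·k, i.e. s·k^α = (n + δ)·k.
So s / (n + δ) = (k*)^(1−α) = 3.08^0.75 = 2.3249.
Therefore s = 2.3249 × (n + δ) = 2.3249 × 0.086 = 0.1999.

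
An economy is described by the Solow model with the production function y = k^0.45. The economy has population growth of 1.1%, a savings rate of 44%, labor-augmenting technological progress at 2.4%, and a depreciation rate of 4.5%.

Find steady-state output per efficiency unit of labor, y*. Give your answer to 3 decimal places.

At the steady state, Δk = 0, so s·k^α = (n + g + δ)·k.
Dividing both sides by k: k^(1−α) = s / (n + g + δ).
k^0.55 = 0.44 / (0.011 + 0.024 + 0.045) = 0.44 / 0.080 = 5.5000
k* = 5.5000^(1/0.55) ≈ 22.1878
y* = (k*)^α = 22.1878^0.45 ≈ 4.0341

y* ≈ 4.034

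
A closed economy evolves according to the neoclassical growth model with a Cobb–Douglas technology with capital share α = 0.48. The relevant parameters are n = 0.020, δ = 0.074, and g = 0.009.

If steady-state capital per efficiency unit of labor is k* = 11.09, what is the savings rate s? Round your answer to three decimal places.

s ≈ 0.360

In steady state, investment equals break-even investment: s·k^α = (n + g + δ)·k.
So s / (n + g + δ) = (k*)^(1−α) = 11.09^0.52 = 3.4943.
Therefore s = 3.4943 × (n + g + δ) = 3.4943 × 0.103 = 0.3599.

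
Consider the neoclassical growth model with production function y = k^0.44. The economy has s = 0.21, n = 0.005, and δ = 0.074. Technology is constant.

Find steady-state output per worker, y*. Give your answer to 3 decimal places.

y* ≈ 2.156

In steady state, investment equals break-even investment: s·k^α = (n + δ)·k.
Dividing both sides by k: k^(1−α) = s / (n + δ).
k^0.56 = 0.21 / (0.005 + 0.074) = 0.21 / 0.079 = 2.6582
k* = 2.6582^(1/0.56) ≈ 5.7305
y* = (k*)^α = 5.7305^0.44 ≈ 2.1558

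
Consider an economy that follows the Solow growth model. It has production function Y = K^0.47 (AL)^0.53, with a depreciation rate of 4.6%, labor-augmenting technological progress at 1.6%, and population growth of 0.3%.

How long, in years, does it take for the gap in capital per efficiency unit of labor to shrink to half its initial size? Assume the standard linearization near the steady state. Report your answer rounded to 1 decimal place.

about 20.1 years

Near the steady state the convergence rate is λ = (1 − α)(n + g + δ).
λ = (1 − 0.47) × 0.065 = 0.53 × 0.065 = 0.03445
Half-life = ln 2 / λ = 0.6931 / 0.03445 ≈ 20.12 years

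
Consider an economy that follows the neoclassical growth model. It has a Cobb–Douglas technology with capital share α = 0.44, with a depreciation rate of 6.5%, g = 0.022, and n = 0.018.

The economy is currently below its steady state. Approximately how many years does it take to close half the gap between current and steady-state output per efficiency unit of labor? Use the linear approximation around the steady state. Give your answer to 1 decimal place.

about 11.8 years

Near the steady state the convergence rate is λ = (1 − α)(n + g + δ).
λ = (1 − 0.44) × 0.105 = 0.56 × 0.105 = 0.0588
Half-life = ln 2 / λ = 0.6931 / 0.0588 ≈ 11.79 years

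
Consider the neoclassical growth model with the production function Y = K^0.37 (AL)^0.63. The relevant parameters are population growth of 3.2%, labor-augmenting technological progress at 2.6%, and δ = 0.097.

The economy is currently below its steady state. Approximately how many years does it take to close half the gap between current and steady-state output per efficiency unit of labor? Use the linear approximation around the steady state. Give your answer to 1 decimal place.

Near the steady state the convergence rate is λ = (1 − α)(n + g + δ).
λ = (1 − 0.37) × 0.155 = 0.63 × 0.155 = 0.09765
Half-life = ln 2 / λ = 0.6931 / 0.09765 ≈ 7.10 years

t_½ ≈ 7.1 years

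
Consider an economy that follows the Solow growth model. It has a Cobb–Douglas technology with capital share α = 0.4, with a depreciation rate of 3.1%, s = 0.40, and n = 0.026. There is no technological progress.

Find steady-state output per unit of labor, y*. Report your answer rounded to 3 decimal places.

In steady state, investment equals break-even investment: s·k^α = (n + δ)·k.
Dividing both sides by k: k^(1−α) = s / (n + δ).
k^0.6 = 0.40 / (0.026 + 0.031) = 0.40 / 0.057 = 7.0175
k* = 7.0175^(1/0.6) ≈ 25.7220
y* = (k*)^α = 25.7220^0.4 ≈ 3.6654

y* = 3.665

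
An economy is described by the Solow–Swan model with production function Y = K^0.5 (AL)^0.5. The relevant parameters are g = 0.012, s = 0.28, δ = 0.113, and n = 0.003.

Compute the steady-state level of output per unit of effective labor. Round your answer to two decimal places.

y* ≈ 2.19

At the steady state, Δk = 0, so s·k^α = (n + g + δ)·k.
Dividing both sides by k: k^(1−α) = s / (n + g + δ).
k^0.5 = 0.28 / (0.003 + 0.012 + 0.113) = 0.28 / 0.128 = 2.1875
k* = 2.1875^(1/0.5) ≈ 4.7852
y* = (k*)^α = 4.7852^0.5 ≈ 2.1875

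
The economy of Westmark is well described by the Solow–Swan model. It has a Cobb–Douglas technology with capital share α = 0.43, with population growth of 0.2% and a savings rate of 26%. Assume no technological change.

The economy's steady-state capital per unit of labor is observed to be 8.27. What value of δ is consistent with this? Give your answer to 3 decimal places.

In steady state, investment equals break-even investment: s·k^α = (n + δ)·k.
So s / (n + δ) = (k*)^(1−α) = 8.27^0.57 = 3.3341.
Therefore n + δ = s / 3.3341 = 0.26 / 3.3341 = 0.0780, so δ = 0.0780 − 0.002 = 0.0760.

δ ≈ 0.076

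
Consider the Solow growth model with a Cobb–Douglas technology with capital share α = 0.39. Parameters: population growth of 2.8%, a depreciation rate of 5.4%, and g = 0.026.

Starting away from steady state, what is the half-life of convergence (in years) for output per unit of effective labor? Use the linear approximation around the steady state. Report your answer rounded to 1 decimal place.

t_½ ≈ 10.5 years

Near the steady state the convergence rate is λ = (1 − α)(n + g + δ).
λ = (1 − 0.39) × 0.108 = 0.61 × 0.108 = 0.06588
Half-life = ln 2 / λ = 0.6931 / 0.06588 ≈ 10.52 years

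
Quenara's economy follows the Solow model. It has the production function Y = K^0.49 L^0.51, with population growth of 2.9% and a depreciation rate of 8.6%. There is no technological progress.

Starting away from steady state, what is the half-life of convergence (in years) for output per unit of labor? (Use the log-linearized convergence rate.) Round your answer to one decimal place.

Near the steady state the convergence rate is λ = (1 − α)(n + δ).
λ = (1 − 0.49) × 0.115 = 0.51 × 0.115 = 0.05865
Half-life = ln 2 / λ = 0.6931 / 0.05865 ≈ 11.82 years

about 11.8 years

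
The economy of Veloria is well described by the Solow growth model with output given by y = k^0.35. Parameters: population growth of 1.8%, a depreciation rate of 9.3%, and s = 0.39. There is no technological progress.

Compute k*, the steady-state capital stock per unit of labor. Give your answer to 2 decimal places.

k* ≈ 6.91

In steady state, investment equals break-even investment: s·k^α = (n + δ)·k.
Dividing both sides by k: k^(1−α) = s / (n + δ).
k^0.65 = 0.39 / (0.018 + 0.093) = 0.39 / 0.111 = 3.5135
k* = 3.5135^(1/0.65) ≈ 6.9119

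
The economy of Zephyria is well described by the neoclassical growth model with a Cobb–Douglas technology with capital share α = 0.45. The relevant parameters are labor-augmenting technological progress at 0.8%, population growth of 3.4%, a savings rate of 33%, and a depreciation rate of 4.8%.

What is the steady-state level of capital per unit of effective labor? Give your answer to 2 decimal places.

Steady state requires s·f(k) = (n + g + δ)·k, i.e. s·k^α = (n + g + δ)·k.
Dividing both sides by k: k^(1−α) = s / (n + g + δ).
k^0.55 = 0.33 / (0.034 + 0.008 + 0.048) = 0.33 / 0.090 = 3.6667
k* = 3.6667^(1/0.55) ≈ 10.6159

k* = 10.62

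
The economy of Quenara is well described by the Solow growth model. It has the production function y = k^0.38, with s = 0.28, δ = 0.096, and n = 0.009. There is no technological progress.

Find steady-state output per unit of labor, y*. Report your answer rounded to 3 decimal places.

y* ≈ 1.824

Steady state requires s·f(k) = (n + δ)·k, i.e. s·k^α = (n + δ)·k.
Dividing both sides by k: k^(1−α) = s / (n + δ).
k^0.62 = 0.28 / (0.009 + 0.096) = 0.28 / 0.105 = 2.6667
k* = 2.6667^(1/0.62) ≈ 4.8647
y* = (k*)^α = 4.8647^0.38 ≈ 1.8242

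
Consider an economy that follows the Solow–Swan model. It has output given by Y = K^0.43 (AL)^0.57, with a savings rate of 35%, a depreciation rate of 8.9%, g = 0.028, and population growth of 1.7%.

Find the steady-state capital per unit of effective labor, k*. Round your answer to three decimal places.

k* = 5.389

Steady state requires s·f(k) = (n + g + δ)·k, i.e. s·k^α = (n + g + δ)·k.
Dividing both sides by k: k^(1−α) = s / (n + g + δ).
k^0.57 = 0.35 / (0.017 + 0.028 + 0.089) = 0.35 / 0.134 = 2.6119
k* = 2.6119^(1/0.57) ≈ 5.3889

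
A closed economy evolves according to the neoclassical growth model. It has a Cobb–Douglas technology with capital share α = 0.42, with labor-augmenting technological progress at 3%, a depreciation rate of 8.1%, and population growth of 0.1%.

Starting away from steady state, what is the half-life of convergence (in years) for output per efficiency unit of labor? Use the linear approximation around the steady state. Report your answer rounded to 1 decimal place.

t_½ ≈ 10.7 years

Near the steady state the convergence rate is λ = (1 − α)(n + g + δ).
λ = (1 − 0.42) × 0.112 = 0.58 × 0.112 = 0.06496
Half-life = ln 2 / λ = 0.6931 / 0.06496 ≈ 10.67 years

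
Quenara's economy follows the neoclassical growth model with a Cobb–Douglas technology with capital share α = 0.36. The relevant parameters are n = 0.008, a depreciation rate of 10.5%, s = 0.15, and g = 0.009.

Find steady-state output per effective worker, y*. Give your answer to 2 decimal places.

In steady state, investment equals break-even investment: s·k^α = (n + g + δ)·k.
Rearranging, k^(1−α) = s / (n + g + δ).
k^0.64 = 0.15 / (0.008 + 0.009 + 0.105) = 0.15 / 0.122 = 1.2295
k* = 1.2295^(1/0.64) ≈ 1.3810
y* = (k*)^α = 1.3810^0.36 ≈ 1.1232

y* = 1.12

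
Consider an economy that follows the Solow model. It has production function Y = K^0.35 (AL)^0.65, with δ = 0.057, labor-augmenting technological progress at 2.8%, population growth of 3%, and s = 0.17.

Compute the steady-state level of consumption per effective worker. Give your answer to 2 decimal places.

c* ≈ 1.02

Steady state requires s·f(k) = (n + g + δ)·k, i.e. s·k^α = (n + g + δ)·k.
Dividing both sides by k: k^(1−α) = s / (n + g + δ).
k^0.65 = 0.17 / (0.030 + 0.028 + 0.057) = 0.17 / 0.115 = 1.4783
k* = 1.4783^(1/0.65) ≈ 1.8246
y* = (k*)^α = 1.8246^0.35 ≈ 1.2343
c* = (1 − s)·y* = (1 − 0.17) × 1.2343 ≈ 1.0245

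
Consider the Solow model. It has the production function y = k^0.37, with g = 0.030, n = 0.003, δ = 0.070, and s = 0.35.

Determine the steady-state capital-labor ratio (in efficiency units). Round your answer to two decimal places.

k* ≈ 6.97

Steady state requires s·f(k) = (n + g + δ)·k, i.e. s·k^α = (n + g + δ)·k.
Dividing both sides by k: k^(1−α) = s / (n + g + δ).
k^0.63 = 0.35 / (0.003 + 0.030 + 0.070) = 0.35 / 0.103 = 3.3981
k* = 3.3981^(1/0.63) ≈ 6.9700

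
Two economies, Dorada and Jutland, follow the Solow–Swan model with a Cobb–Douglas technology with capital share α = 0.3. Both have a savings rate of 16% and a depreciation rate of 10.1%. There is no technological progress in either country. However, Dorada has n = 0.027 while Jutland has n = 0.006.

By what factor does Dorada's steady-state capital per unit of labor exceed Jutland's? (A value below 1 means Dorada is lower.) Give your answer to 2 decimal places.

Steady-state k* = [s/(n + δ)]^(1/(1−α)), so the ratio is [ (s_D/(n + δ)_D) / (s_J/(n + δ)_J) ]^1.4286.
s_D/(n + δ)_D = 0.16/0.128 = 1.2500; s_J/(n + δ)_J = 0.16/0.107 = 1.4953.
Ratio = (1.2500/1.4953)^1.4286 = 0.8360^1.4286 ≈ 0.7742

ratio ≈ 0.77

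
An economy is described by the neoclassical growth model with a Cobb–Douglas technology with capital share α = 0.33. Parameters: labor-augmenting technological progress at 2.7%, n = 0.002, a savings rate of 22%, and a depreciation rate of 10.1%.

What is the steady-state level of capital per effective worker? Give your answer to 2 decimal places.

k* ≈ 2.19

In steady state, investment equals break-even investment: s·k^α = (n + g + δ)·k.
Rearranging, k^(1−α) = s / (n + g + δ).
k^0.67 = 0.22 / (0.002 + 0.027 + 0.101) = 0.22 / 0.130 = 1.6923
k* = 1.6923^(1/0.67) ≈ 2.1929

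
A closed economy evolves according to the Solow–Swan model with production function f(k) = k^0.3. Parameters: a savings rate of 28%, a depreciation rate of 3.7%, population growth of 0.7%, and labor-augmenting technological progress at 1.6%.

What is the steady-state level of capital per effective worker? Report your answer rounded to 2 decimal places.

k* ≈ 9.03

In steady state, investment equals break-even investment: s·k^α = (n + g + δ)·k.
Dividing both sides by k: k^(1−α) = s / (n + g + δ).
k^0.7 = 0.28 / (0.007 + 0.016 + 0.037) = 0.28 / 0.060 = 4.6667
k* = 4.6667^(1/0.7) ≈ 9.0308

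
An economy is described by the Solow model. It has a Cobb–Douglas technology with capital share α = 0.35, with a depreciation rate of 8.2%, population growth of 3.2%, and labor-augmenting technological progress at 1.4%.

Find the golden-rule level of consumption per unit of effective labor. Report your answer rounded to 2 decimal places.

c_gold ≈ 1.12

At the golden rule, f'(k) = n + g + δ, so α·k^(α−1) = n + g + δ and k_gold = (α/(n + g + δ))^(1/(1−α)).
k_gold = (0.35/0.128)^(1/0.65) = 2.7344^1.5385 ≈ 4.7002
c_gold = f(k_gold) − (n + g + δ)·k_gold = 1.7189 − 0.128×4.7002 ≈ 1.1173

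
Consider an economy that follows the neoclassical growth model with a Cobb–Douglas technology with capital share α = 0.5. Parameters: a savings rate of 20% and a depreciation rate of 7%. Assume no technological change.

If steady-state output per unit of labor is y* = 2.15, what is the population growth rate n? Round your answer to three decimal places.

At the steady state, Δk = 0, so s·k^α = (n + δ)·k.
Since y* = [s/(n + δ)]^(α/(1−α)), we have s/(n + δ) = (y*)^((1−α)/α) = 2.15^1 = 2.1500.
Therefore n + δ = s / 2.1500 = 0.20 / 2.1500 = 0.0930, so n = 0.0930 − 0.070 = 0.0230.

n ≈ 0.023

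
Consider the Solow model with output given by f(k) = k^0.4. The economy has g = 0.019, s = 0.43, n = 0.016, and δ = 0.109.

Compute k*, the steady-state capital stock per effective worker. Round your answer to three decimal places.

k* ≈ 6.192

Steady state requires s·f(k) = (n + g + δ)·k, i.e. s·k^α = (n + g + δ)·k.
Dividing both sides by k: k^(1−α) = s / (n + g + δ).
k^0.6 = 0.43 / (0.016 + 0.019 + 0.109) = 0.43 / 0.144 = 2.9861
k* = 2.9861^(1/0.6) ≈ 6.1921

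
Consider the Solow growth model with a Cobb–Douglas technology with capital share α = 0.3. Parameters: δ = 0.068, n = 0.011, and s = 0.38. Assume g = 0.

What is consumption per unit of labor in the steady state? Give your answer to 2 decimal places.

At the steady state, Δk = 0, so s·k^α = (n + δ)·k.
Rearranging, k^(1−α) = s / (n + δ).
k^0.7 = 0.38 / (0.011 + 0.068) = 0.38 / 0.079 = 4.8101
k* = 4.8101^(1/0.7) ≈ 9.4299
y* = (k*)^α = 9.4299^0.3 ≈ 1.9604
c* = (1 − s)·y* = (1 − 0.38) × 1.9604 ≈ 1.2154

c* ≈ 1.22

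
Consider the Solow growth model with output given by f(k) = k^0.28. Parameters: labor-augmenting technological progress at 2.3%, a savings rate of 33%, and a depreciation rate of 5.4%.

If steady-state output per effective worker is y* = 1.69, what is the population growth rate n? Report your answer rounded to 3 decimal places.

n ≈ 0.009

At the steady state, Δk = 0, so s·k^α = (n + g + δ)·k.
Since y* = [s/(n + g + δ)]^(α/(1−α)), we have s/(n + g + δ) = (y*)^((1−α)/α) = 1.69^2.5714 = 3.8547.
Therefore n + g + δ = s / 3.8547 = 0.33 / 3.8547 = 0.0856, so n = 0.0856 − 0.077 = 0.0086.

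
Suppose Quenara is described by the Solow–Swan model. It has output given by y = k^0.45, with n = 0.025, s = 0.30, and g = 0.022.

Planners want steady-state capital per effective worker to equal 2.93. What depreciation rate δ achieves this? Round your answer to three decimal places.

δ ≈ 0.119

In steady state, investment equals break-even investment: s·k^α = (n + g + δ)·k.
So s / (n + g + δ) = (k*)^(1−α) = 2.93^0.55 = 1.8062.
Therefore n + g + δ = s / 1.8062 = 0.30 / 1.8062 = 0.1661, so δ = 0.1661 − 0.047 = 0.1191.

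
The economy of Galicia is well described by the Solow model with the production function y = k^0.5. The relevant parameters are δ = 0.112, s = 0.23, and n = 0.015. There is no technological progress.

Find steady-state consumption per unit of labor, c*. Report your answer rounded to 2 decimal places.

c* = 1.39

In steady state, investment equals break-even investment: s·k^α = (n + δ)·k.
Dividing both sides by k: k^(1−α) = s / (n + δ).
k^0.5 = 0.23 / (0.015 + 0.112) = 0.23 / 0.127 = 1.8110
k* = 1.8110^(1/0.5) ≈ 3.2797
y* = (k*)^α = 3.2797^0.5 ≈ 1.8110
c* = (1 − s)·y* = (1 − 0.23) × 1.8110 ≈ 1.3945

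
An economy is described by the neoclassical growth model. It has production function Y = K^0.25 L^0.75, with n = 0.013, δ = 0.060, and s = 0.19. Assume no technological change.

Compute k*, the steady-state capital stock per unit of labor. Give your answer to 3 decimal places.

At the steady state, Δk = 0, so s·k^α = (n + δ)·k.
Dividing both sides by k: k^(1−α) = s / (n + δ).
k^0.75 = 0.19 / (0.013 + 0.060) = 0.19 / 0.073 = 2.6027
k* = 2.6027^(1/0.75) ≈ 3.5801

k* ≈ 3.580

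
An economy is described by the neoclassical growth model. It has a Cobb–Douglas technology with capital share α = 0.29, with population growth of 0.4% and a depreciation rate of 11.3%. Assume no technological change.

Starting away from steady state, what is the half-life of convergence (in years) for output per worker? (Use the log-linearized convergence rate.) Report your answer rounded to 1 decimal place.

Near the steady state the convergence rate is λ = (1 − α)(n + δ).
λ = (1 − 0.29) × 0.117 = 0.71 × 0.117 = 0.08307
Half-life = ln 2 / λ = 0.6931 / 0.08307 ≈ 8.34 years

t_½ ≈ 8.3 years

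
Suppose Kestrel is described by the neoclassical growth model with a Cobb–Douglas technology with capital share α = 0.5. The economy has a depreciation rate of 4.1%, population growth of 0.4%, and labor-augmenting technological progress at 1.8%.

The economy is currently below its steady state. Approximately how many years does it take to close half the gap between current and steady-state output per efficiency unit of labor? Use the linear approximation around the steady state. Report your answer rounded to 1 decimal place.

Near the steady state the convergence rate is λ = (1 − α)(n + g + δ).
λ = (1 − 0.5) × 0.063 = 0.5 × 0.063 = 0.0315
Half-life = ln 2 / λ = 0.6931 / 0.0315 ≈ 22.00 years

t_½ ≈ 22.0 years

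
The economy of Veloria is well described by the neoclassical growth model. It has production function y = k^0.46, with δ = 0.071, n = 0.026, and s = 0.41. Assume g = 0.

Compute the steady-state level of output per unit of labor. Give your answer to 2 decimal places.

y* ≈ 3.41

Steady state requires s·f(k) = (n + δ)·k, i.e. s·k^α = (n + δ)·k.
Dividing both sides by k: k^(1−α) = s / (n + δ).
k^0.54 = 0.41 / (0.026 + 0.071) = 0.41 / 0.097 = 4.2268
k* = 4.2268^(1/0.54) ≈ 14.4305
y* = (k*)^α = 14.4305^0.46 ≈ 3.4140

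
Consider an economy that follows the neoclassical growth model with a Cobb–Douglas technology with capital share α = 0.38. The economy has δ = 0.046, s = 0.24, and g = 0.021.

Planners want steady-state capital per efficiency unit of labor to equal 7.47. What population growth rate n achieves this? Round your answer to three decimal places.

n ≈ 0.002

In steady state, investment equals break-even investment: s·k^α = (n + g + δ)·k.
So s / (n + g + δ) = (k*)^(1−α) = 7.47^0.62 = 3.4790.
Therefore n + g + δ = s / 3.4790 = 0.24 / 3.4790 = 0.0690, so n = 0.0690 − 0.067 = 0.0020.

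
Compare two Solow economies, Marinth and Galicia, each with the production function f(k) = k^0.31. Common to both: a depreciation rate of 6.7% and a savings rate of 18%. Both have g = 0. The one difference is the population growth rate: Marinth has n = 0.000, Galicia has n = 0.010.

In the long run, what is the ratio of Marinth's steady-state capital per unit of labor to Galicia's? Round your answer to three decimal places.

ratio ≈ 1.223

Steady-state k* = [s/(n + δ)]^(1/(1−α)), so the ratio is [ (s_M/(n + δ)_M) / (s_G/(n + δ)_G) ]^1.4493.
s_M/(n + δ)_M = 0.18/0.067 = 2.6866; s_G/(n + δ)_G = 0.18/0.077 = 2.3377.
Ratio = (2.6866/2.3377)^1.4493 = 1.1492^1.4493 ≈ 1.2233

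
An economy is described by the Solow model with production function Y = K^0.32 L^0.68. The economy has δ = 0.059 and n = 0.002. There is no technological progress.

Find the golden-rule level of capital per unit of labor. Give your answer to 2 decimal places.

k_gold ≈ 11.44

The golden rule sets f'(k) = n + δ, i.e. α·k^(α−1) = n + δ.
So k^(1−α) = α / (n + δ) = 0.32 / 0.061 = 5.2459.
k_gold = 5.2459^(1/0.68) ≈ 11.4435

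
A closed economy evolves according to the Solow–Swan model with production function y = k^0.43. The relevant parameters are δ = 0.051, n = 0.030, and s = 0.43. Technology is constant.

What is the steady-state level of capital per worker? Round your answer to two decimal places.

In steady state, investment equals break-even investment: s·k^α = (n + δ)·k.
Dividing both sides by k: k^(1−α) = s / (n + δ).
k^0.57 = 0.43 / (0.030 + 0.051) = 0.43 / 0.081 = 5.3086
k* = 5.3086^(1/0.57) ≈ 18.7023

k* ≈ 18.70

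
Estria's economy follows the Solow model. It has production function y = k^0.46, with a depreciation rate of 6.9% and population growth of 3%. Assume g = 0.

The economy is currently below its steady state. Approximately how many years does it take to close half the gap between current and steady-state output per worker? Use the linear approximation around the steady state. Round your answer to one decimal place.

t_½ ≈ 13.0 years

Near the steady state the convergence rate is λ = (1 − α)(n + δ).
λ = (1 − 0.46) × 0.099 = 0.54 × 0.099 = 0.05346
Half-life = ln 2 / λ = 0.6931 / 0.05346 ≈ 12.96 years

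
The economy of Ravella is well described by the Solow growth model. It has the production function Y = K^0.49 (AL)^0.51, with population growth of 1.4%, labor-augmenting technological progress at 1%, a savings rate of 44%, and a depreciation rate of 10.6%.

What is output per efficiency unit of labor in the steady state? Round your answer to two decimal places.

Steady state requires s·f(k) = (n + g + δ)·k, i.e. s·k^α = (n + g + δ)·k.
Rearranging, k^(1−α) = s / (n + g + δ).
k^0.51 = 0.44 / (0.014 + 0.010 + 0.106) = 0.44 / 0.130 = 3.3846
k* = 3.3846^(1/0.51) ≈ 10.9207
y* = (k*)^α = 10.9207^0.49 ≈ 3.2266

y* ≈ 3.23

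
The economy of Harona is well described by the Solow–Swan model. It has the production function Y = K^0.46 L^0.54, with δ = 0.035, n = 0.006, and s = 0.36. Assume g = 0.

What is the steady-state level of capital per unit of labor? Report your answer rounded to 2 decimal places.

k* = 55.88

At the steady state, Δk = 0, so s·k^α = (n + δ)·k.
Dividing both sides by k: k^(1−α) = s / (n + δ).
k^0.54 = 0.36 / (0.006 + 0.035) = 0.36 / 0.041 = 8.7805
k* = 8.7805^(1/0.54) ≈ 55.8802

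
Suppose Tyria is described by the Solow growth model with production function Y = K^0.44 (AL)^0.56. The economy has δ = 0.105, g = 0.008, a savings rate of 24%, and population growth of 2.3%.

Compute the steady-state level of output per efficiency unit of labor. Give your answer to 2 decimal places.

In steady state, investment equals break-even investment: s·k^α = (n + g + δ)·k.
Rearranging, k^(1−α) = s / (n + g + δ).
k^0.56 = 0.24 / (0.023 + 0.008 + 0.105) = 0.24 / 0.136 = 1.7647
k* = 1.7647^(1/0.56) ≈ 2.7573
y* = (k*)^α = 2.7573^0.44 ≈ 1.5625

y* = 1.56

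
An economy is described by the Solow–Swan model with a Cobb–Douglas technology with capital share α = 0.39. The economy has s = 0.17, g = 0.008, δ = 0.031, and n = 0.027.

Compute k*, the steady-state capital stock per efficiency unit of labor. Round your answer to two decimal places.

Steady state requires s·f(k) = (n + g + δ)·k, i.e. s·k^α = (n + g + δ)·k.
Dividing both sides by k: k^(1−α) = s / (n + g + δ).
k^0.61 = 0.17 / (0.027 + 0.008 + 0.031) = 0.17 / 0.066 = 2.5758
k* = 2.5758^(1/0.61) ≈ 4.7166

k* = 4.72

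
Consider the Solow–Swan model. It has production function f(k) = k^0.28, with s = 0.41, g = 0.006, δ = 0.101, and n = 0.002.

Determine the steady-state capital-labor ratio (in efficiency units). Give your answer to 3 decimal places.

Steady state requires s·f(k) = (n + g + δ)·k, i.e. s·k^α = (n + g + δ)·k.
Rearranging, k^(1−α) = s / (n + g + δ).
k^0.72 = 0.41 / (0.002 + 0.006 + 0.101) = 0.41 / 0.109 = 3.7615
k* = 3.7615^(1/0.72) ≈ 6.2967

k* ≈ 6.297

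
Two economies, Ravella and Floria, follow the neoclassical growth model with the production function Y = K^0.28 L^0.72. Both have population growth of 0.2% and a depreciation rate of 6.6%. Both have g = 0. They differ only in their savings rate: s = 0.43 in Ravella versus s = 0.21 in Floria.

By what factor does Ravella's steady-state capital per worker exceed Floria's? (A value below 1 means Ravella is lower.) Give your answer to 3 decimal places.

k*_R / k*_F ≈ 2.706

Steady-state k* = [s/(n + δ)]^(1/(1−α)), so the ratio is [ (s_R/(n + δ)_R) / (s_F/(n + δ)_F) ]^1.3889.
s_R/(n + δ)_R = 0.43/0.068 = 6.3235; s_F/(n + δ)_F = 0.21/0.068 = 3.0882.
Ratio = (6.3235/3.0882)^1.3889 = 2.0476^1.3889 ≈ 2.7058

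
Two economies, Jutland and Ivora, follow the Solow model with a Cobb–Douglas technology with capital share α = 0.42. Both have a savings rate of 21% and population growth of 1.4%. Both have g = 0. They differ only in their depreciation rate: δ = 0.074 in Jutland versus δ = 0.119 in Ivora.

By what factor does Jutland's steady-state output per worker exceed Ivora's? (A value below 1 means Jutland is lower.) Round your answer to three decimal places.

Steady-state y* = [s/(n + δ)]^(α/(1−α)), so the ratio is [ (s_J/(n + δ)_J) / (s_I/(n + δ)_I) ]^0.7241.
s_J/(n + δ)_J = 0.21/0.088 = 2.3864; s_I/(n + δ)_I = 0.21/0.133 = 1.5789.
Ratio = (2.3864/1.5789)^0.7241 = 1.5114^0.7241 ≈ 1.3486

y*_J / y*_I ≈ 1.349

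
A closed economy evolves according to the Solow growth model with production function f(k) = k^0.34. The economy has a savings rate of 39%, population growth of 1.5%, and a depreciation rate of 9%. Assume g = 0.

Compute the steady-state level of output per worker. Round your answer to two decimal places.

y* ≈ 1.97

In steady state, investment equals break-even investment: s·k^α = (n + δ)·k.
Rearranging, k^(1−α) = s / (n + δ).
k^0.66 = 0.39 / (0.015 + 0.090) = 0.39 / 0.105 = 3.7143
k* = 3.7143^(1/0.66) ≈ 7.3021
y* = (k*)^α = 7.3021^0.34 ≈ 1.9659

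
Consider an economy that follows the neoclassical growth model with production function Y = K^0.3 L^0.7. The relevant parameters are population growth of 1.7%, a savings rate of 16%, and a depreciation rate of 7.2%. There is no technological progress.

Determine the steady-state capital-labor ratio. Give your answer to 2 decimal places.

k* = 2.31

In steady state, investment equals break-even investment: s·k^α = (n + δ)·k.
Rearranging, k^(1−α) = s / (n + δ).
k^0.7 = 0.16 / (0.017 + 0.072) = 0.16 / 0.089 = 1.7978
k* = 1.7978^(1/0.7) ≈ 2.3116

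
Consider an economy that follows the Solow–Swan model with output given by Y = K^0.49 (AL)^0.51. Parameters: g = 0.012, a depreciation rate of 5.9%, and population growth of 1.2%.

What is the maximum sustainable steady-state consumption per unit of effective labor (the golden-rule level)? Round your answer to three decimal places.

c_gold ≈ 2.808

At the golden rule, f'(k) = n + g + δ, so α·k^(α−1) = n + g + δ and k_gold = (α/(n + g + δ))^(1/(1−α)).
k_gold = (0.49/0.083)^(1/0.51) = 5.9036^1.9608 ≈ 32.5092
c_gold = f(k_gold) − (n + g + δ)·k_gold = 5.5066 − 0.083×32.5092 ≈ 2.8083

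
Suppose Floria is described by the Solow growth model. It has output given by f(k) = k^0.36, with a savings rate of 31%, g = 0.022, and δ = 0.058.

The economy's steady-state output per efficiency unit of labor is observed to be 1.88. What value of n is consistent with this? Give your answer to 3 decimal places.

n ≈ 0.021

At the steady state, Δk = 0, so s·k^α = (n + g + δ)·k.
Since y* = [s/(n + g + δ)]^(α/(1−α)), we have s/(n + g + δ) = (y*)^((1−α)/α) = 1.88^1.7778 = 3.0718.
Therefore n + g + δ = s / 3.0718 = 0.31 / 3.0718 = 0.1009, so n = 0.1009 − 0.080 = 0.0209.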